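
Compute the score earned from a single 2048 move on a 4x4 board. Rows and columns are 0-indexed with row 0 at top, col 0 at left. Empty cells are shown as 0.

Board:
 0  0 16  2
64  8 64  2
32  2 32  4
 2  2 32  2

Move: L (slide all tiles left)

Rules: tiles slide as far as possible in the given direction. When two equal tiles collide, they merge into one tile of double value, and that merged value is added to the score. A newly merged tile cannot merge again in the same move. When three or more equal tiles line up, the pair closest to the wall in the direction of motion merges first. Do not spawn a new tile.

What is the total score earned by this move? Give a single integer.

Slide left:
row 0: [0, 0, 16, 2] -> [16, 2, 0, 0]  score +0 (running 0)
row 1: [64, 8, 64, 2] -> [64, 8, 64, 2]  score +0 (running 0)
row 2: [32, 2, 32, 4] -> [32, 2, 32, 4]  score +0 (running 0)
row 3: [2, 2, 32, 2] -> [4, 32, 2, 0]  score +4 (running 4)
Board after move:
16  2  0  0
64  8 64  2
32  2 32  4
 4 32  2  0

Answer: 4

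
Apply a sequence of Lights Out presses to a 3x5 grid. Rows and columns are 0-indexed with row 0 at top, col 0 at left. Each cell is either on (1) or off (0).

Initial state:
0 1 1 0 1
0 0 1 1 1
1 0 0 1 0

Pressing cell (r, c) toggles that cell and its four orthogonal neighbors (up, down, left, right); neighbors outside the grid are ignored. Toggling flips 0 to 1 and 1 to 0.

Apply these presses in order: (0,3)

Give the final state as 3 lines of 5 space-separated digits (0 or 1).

After press 1 at (0,3):
0 1 0 1 0
0 0 1 0 1
1 0 0 1 0

Answer: 0 1 0 1 0
0 0 1 0 1
1 0 0 1 0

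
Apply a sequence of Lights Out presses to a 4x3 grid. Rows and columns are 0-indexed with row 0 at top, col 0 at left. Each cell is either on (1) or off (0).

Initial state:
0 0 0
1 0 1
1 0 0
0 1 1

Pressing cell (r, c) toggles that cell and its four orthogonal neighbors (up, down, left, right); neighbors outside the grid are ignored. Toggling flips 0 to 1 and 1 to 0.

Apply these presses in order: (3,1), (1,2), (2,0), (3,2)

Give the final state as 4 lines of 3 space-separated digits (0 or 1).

After press 1 at (3,1):
0 0 0
1 0 1
1 1 0
1 0 0

After press 2 at (1,2):
0 0 1
1 1 0
1 1 1
1 0 0

After press 3 at (2,0):
0 0 1
0 1 0
0 0 1
0 0 0

After press 4 at (3,2):
0 0 1
0 1 0
0 0 0
0 1 1

Answer: 0 0 1
0 1 0
0 0 0
0 1 1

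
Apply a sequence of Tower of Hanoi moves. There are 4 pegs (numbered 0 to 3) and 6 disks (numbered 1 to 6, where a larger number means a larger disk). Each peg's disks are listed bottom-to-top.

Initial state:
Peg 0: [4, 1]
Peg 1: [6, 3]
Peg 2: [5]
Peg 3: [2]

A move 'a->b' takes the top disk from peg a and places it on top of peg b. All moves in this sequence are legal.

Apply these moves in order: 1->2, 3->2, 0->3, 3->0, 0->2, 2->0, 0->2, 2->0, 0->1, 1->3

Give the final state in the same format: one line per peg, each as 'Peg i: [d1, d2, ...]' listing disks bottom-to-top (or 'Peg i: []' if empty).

Answer: Peg 0: [4]
Peg 1: [6]
Peg 2: [5, 3, 2]
Peg 3: [1]

Derivation:
After move 1 (1->2):
Peg 0: [4, 1]
Peg 1: [6]
Peg 2: [5, 3]
Peg 3: [2]

After move 2 (3->2):
Peg 0: [4, 1]
Peg 1: [6]
Peg 2: [5, 3, 2]
Peg 3: []

After move 3 (0->3):
Peg 0: [4]
Peg 1: [6]
Peg 2: [5, 3, 2]
Peg 3: [1]

After move 4 (3->0):
Peg 0: [4, 1]
Peg 1: [6]
Peg 2: [5, 3, 2]
Peg 3: []

After move 5 (0->2):
Peg 0: [4]
Peg 1: [6]
Peg 2: [5, 3, 2, 1]
Peg 3: []

After move 6 (2->0):
Peg 0: [4, 1]
Peg 1: [6]
Peg 2: [5, 3, 2]
Peg 3: []

After move 7 (0->2):
Peg 0: [4]
Peg 1: [6]
Peg 2: [5, 3, 2, 1]
Peg 3: []

After move 8 (2->0):
Peg 0: [4, 1]
Peg 1: [6]
Peg 2: [5, 3, 2]
Peg 3: []

After move 9 (0->1):
Peg 0: [4]
Peg 1: [6, 1]
Peg 2: [5, 3, 2]
Peg 3: []

After move 10 (1->3):
Peg 0: [4]
Peg 1: [6]
Peg 2: [5, 3, 2]
Peg 3: [1]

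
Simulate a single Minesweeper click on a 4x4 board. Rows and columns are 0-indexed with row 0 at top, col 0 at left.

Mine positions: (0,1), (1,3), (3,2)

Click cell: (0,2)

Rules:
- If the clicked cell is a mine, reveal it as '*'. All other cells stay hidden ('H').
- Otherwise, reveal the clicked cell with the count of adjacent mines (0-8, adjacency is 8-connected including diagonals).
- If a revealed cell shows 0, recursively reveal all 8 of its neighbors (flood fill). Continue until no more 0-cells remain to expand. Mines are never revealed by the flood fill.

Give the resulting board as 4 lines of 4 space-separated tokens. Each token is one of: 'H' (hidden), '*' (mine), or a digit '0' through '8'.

H H 2 H
H H H H
H H H H
H H H H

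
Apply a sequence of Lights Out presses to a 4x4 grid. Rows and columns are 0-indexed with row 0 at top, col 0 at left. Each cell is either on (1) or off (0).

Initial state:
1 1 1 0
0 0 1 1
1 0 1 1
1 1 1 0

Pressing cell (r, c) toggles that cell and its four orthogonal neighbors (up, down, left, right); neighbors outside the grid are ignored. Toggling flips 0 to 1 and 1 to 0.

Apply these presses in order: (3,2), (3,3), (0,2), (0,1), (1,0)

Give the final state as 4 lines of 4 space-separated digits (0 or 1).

After press 1 at (3,2):
1 1 1 0
0 0 1 1
1 0 0 1
1 0 0 1

After press 2 at (3,3):
1 1 1 0
0 0 1 1
1 0 0 0
1 0 1 0

After press 3 at (0,2):
1 0 0 1
0 0 0 1
1 0 0 0
1 0 1 0

After press 4 at (0,1):
0 1 1 1
0 1 0 1
1 0 0 0
1 0 1 0

After press 5 at (1,0):
1 1 1 1
1 0 0 1
0 0 0 0
1 0 1 0

Answer: 1 1 1 1
1 0 0 1
0 0 0 0
1 0 1 0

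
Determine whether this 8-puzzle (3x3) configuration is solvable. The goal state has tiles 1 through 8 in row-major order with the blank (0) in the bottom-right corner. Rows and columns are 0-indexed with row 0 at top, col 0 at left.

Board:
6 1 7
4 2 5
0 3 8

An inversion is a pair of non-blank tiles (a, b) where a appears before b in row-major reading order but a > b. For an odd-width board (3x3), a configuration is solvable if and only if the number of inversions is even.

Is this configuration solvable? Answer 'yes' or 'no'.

Inversions (pairs i<j in row-major order where tile[i] > tile[j] > 0): 12
12 is even, so the puzzle is solvable.

Answer: yes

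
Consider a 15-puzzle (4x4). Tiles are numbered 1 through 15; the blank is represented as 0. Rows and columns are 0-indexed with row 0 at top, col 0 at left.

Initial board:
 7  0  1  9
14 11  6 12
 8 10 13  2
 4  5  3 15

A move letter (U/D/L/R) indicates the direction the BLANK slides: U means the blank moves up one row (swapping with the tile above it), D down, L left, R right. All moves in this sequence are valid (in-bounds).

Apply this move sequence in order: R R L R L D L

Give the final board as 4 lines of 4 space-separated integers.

After move 1 (R):
 7  1  0  9
14 11  6 12
 8 10 13  2
 4  5  3 15

After move 2 (R):
 7  1  9  0
14 11  6 12
 8 10 13  2
 4  5  3 15

After move 3 (L):
 7  1  0  9
14 11  6 12
 8 10 13  2
 4  5  3 15

After move 4 (R):
 7  1  9  0
14 11  6 12
 8 10 13  2
 4  5  3 15

After move 5 (L):
 7  1  0  9
14 11  6 12
 8 10 13  2
 4  5  3 15

After move 6 (D):
 7  1  6  9
14 11  0 12
 8 10 13  2
 4  5  3 15

After move 7 (L):
 7  1  6  9
14  0 11 12
 8 10 13  2
 4  5  3 15

Answer:  7  1  6  9
14  0 11 12
 8 10 13  2
 4  5  3 15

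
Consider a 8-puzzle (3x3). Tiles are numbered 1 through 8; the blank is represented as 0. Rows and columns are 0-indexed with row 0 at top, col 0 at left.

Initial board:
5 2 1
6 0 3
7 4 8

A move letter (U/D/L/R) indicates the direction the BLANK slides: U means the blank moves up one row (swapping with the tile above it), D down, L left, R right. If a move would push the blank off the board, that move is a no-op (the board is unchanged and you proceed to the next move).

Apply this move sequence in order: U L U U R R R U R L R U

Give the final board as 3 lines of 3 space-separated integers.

After move 1 (U):
5 0 1
6 2 3
7 4 8

After move 2 (L):
0 5 1
6 2 3
7 4 8

After move 3 (U):
0 5 1
6 2 3
7 4 8

After move 4 (U):
0 5 1
6 2 3
7 4 8

After move 5 (R):
5 0 1
6 2 3
7 4 8

After move 6 (R):
5 1 0
6 2 3
7 4 8

After move 7 (R):
5 1 0
6 2 3
7 4 8

After move 8 (U):
5 1 0
6 2 3
7 4 8

After move 9 (R):
5 1 0
6 2 3
7 4 8

After move 10 (L):
5 0 1
6 2 3
7 4 8

After move 11 (R):
5 1 0
6 2 3
7 4 8

After move 12 (U):
5 1 0
6 2 3
7 4 8

Answer: 5 1 0
6 2 3
7 4 8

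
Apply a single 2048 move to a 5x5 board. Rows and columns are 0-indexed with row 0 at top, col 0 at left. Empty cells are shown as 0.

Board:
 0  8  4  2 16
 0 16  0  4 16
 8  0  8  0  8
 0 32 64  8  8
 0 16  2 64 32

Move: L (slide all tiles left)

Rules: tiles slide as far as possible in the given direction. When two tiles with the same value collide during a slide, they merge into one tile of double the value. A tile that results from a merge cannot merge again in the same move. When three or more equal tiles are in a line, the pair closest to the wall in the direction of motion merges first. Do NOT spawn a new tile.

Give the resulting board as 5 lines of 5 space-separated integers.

Slide left:
row 0: [0, 8, 4, 2, 16] -> [8, 4, 2, 16, 0]
row 1: [0, 16, 0, 4, 16] -> [16, 4, 16, 0, 0]
row 2: [8, 0, 8, 0, 8] -> [16, 8, 0, 0, 0]
row 3: [0, 32, 64, 8, 8] -> [32, 64, 16, 0, 0]
row 4: [0, 16, 2, 64, 32] -> [16, 2, 64, 32, 0]

Answer:  8  4  2 16  0
16  4 16  0  0
16  8  0  0  0
32 64 16  0  0
16  2 64 32  0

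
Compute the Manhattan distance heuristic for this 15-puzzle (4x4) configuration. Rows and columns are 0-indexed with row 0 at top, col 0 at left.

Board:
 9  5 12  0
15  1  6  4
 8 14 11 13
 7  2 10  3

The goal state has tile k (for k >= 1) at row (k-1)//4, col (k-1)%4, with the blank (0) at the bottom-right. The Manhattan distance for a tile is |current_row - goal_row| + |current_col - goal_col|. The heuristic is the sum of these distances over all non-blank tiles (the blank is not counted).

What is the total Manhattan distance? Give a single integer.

Answer: 37

Derivation:
Tile 9: at (0,0), goal (2,0), distance |0-2|+|0-0| = 2
Tile 5: at (0,1), goal (1,0), distance |0-1|+|1-0| = 2
Tile 12: at (0,2), goal (2,3), distance |0-2|+|2-3| = 3
Tile 15: at (1,0), goal (3,2), distance |1-3|+|0-2| = 4
Tile 1: at (1,1), goal (0,0), distance |1-0|+|1-0| = 2
Tile 6: at (1,2), goal (1,1), distance |1-1|+|2-1| = 1
Tile 4: at (1,3), goal (0,3), distance |1-0|+|3-3| = 1
Tile 8: at (2,0), goal (1,3), distance |2-1|+|0-3| = 4
Tile 14: at (2,1), goal (3,1), distance |2-3|+|1-1| = 1
Tile 11: at (2,2), goal (2,2), distance |2-2|+|2-2| = 0
Tile 13: at (2,3), goal (3,0), distance |2-3|+|3-0| = 4
Tile 7: at (3,0), goal (1,2), distance |3-1|+|0-2| = 4
Tile 2: at (3,1), goal (0,1), distance |3-0|+|1-1| = 3
Tile 10: at (3,2), goal (2,1), distance |3-2|+|2-1| = 2
Tile 3: at (3,3), goal (0,2), distance |3-0|+|3-2| = 4
Sum: 2 + 2 + 3 + 4 + 2 + 1 + 1 + 4 + 1 + 0 + 4 + 4 + 3 + 2 + 4 = 37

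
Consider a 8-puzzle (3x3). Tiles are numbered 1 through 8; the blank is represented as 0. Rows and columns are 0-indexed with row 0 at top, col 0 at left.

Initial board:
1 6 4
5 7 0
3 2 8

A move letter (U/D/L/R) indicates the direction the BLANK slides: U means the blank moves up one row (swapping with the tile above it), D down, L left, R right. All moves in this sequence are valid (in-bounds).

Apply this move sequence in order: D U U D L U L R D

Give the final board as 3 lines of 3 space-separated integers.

Answer: 1 6 4
5 0 7
3 2 8

Derivation:
After move 1 (D):
1 6 4
5 7 8
3 2 0

After move 2 (U):
1 6 4
5 7 0
3 2 8

After move 3 (U):
1 6 0
5 7 4
3 2 8

After move 4 (D):
1 6 4
5 7 0
3 2 8

After move 5 (L):
1 6 4
5 0 7
3 2 8

After move 6 (U):
1 0 4
5 6 7
3 2 8

After move 7 (L):
0 1 4
5 6 7
3 2 8

After move 8 (R):
1 0 4
5 6 7
3 2 8

After move 9 (D):
1 6 4
5 0 7
3 2 8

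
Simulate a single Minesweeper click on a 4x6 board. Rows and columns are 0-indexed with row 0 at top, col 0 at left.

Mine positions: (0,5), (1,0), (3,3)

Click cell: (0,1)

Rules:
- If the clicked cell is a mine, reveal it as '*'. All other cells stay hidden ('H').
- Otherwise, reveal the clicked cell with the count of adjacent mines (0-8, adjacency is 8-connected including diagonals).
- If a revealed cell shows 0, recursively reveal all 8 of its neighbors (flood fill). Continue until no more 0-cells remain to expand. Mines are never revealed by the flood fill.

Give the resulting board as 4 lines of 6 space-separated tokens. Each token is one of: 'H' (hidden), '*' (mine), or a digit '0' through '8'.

H 1 H H H H
H H H H H H
H H H H H H
H H H H H H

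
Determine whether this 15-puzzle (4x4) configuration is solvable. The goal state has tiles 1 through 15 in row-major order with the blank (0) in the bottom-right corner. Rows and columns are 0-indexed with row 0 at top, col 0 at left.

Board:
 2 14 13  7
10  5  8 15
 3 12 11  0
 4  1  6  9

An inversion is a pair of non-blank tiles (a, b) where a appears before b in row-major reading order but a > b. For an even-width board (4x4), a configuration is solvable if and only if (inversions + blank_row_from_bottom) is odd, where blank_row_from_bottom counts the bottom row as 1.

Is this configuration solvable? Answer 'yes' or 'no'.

Inversions: 61
Blank is in row 2 (0-indexed from top), which is row 2 counting from the bottom (bottom = 1).
61 + 2 = 63, which is odd, so the puzzle is solvable.

Answer: yes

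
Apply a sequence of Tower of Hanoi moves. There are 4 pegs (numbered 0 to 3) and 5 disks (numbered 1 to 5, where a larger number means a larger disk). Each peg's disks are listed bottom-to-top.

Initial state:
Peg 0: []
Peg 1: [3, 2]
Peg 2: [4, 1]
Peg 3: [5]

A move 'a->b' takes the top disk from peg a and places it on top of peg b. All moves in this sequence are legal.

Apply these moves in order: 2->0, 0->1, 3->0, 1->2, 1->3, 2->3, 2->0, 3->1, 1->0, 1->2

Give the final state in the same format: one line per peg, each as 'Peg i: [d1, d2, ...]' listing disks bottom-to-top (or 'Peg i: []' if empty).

After move 1 (2->0):
Peg 0: [1]
Peg 1: [3, 2]
Peg 2: [4]
Peg 3: [5]

After move 2 (0->1):
Peg 0: []
Peg 1: [3, 2, 1]
Peg 2: [4]
Peg 3: [5]

After move 3 (3->0):
Peg 0: [5]
Peg 1: [3, 2, 1]
Peg 2: [4]
Peg 3: []

After move 4 (1->2):
Peg 0: [5]
Peg 1: [3, 2]
Peg 2: [4, 1]
Peg 3: []

After move 5 (1->3):
Peg 0: [5]
Peg 1: [3]
Peg 2: [4, 1]
Peg 3: [2]

After move 6 (2->3):
Peg 0: [5]
Peg 1: [3]
Peg 2: [4]
Peg 3: [2, 1]

After move 7 (2->0):
Peg 0: [5, 4]
Peg 1: [3]
Peg 2: []
Peg 3: [2, 1]

After move 8 (3->1):
Peg 0: [5, 4]
Peg 1: [3, 1]
Peg 2: []
Peg 3: [2]

After move 9 (1->0):
Peg 0: [5, 4, 1]
Peg 1: [3]
Peg 2: []
Peg 3: [2]

After move 10 (1->2):
Peg 0: [5, 4, 1]
Peg 1: []
Peg 2: [3]
Peg 3: [2]

Answer: Peg 0: [5, 4, 1]
Peg 1: []
Peg 2: [3]
Peg 3: [2]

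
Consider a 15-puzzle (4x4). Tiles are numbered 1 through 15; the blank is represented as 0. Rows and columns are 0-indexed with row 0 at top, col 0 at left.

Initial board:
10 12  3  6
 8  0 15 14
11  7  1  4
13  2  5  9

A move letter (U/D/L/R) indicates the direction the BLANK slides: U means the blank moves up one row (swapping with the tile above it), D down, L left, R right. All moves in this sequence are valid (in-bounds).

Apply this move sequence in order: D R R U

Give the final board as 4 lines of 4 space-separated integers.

After move 1 (D):
10 12  3  6
 8  7 15 14
11  0  1  4
13  2  5  9

After move 2 (R):
10 12  3  6
 8  7 15 14
11  1  0  4
13  2  5  9

After move 3 (R):
10 12  3  6
 8  7 15 14
11  1  4  0
13  2  5  9

After move 4 (U):
10 12  3  6
 8  7 15  0
11  1  4 14
13  2  5  9

Answer: 10 12  3  6
 8  7 15  0
11  1  4 14
13  2  5  9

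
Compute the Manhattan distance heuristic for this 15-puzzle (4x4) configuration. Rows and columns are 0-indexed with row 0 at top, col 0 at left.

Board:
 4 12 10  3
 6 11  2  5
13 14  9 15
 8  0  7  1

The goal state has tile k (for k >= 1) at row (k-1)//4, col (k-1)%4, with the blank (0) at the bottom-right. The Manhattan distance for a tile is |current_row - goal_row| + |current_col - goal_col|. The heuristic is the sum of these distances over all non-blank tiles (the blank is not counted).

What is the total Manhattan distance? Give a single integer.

Answer: 38

Derivation:
Tile 4: at (0,0), goal (0,3), distance |0-0|+|0-3| = 3
Tile 12: at (0,1), goal (2,3), distance |0-2|+|1-3| = 4
Tile 10: at (0,2), goal (2,1), distance |0-2|+|2-1| = 3
Tile 3: at (0,3), goal (0,2), distance |0-0|+|3-2| = 1
Tile 6: at (1,0), goal (1,1), distance |1-1|+|0-1| = 1
Tile 11: at (1,1), goal (2,2), distance |1-2|+|1-2| = 2
Tile 2: at (1,2), goal (0,1), distance |1-0|+|2-1| = 2
Tile 5: at (1,3), goal (1,0), distance |1-1|+|3-0| = 3
Tile 13: at (2,0), goal (3,0), distance |2-3|+|0-0| = 1
Tile 14: at (2,1), goal (3,1), distance |2-3|+|1-1| = 1
Tile 9: at (2,2), goal (2,0), distance |2-2|+|2-0| = 2
Tile 15: at (2,3), goal (3,2), distance |2-3|+|3-2| = 2
Tile 8: at (3,0), goal (1,3), distance |3-1|+|0-3| = 5
Tile 7: at (3,2), goal (1,2), distance |3-1|+|2-2| = 2
Tile 1: at (3,3), goal (0,0), distance |3-0|+|3-0| = 6
Sum: 3 + 4 + 3 + 1 + 1 + 2 + 2 + 3 + 1 + 1 + 2 + 2 + 5 + 2 + 6 = 38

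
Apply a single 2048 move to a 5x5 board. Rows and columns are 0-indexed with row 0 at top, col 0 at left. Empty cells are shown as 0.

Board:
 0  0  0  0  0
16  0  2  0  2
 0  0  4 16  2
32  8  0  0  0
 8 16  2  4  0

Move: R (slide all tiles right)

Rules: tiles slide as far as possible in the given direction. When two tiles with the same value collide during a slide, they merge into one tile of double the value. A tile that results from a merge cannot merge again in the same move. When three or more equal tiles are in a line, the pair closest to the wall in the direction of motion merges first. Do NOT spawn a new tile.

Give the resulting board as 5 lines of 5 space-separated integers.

Slide right:
row 0: [0, 0, 0, 0, 0] -> [0, 0, 0, 0, 0]
row 1: [16, 0, 2, 0, 2] -> [0, 0, 0, 16, 4]
row 2: [0, 0, 4, 16, 2] -> [0, 0, 4, 16, 2]
row 3: [32, 8, 0, 0, 0] -> [0, 0, 0, 32, 8]
row 4: [8, 16, 2, 4, 0] -> [0, 8, 16, 2, 4]

Answer:  0  0  0  0  0
 0  0  0 16  4
 0  0  4 16  2
 0  0  0 32  8
 0  8 16  2  4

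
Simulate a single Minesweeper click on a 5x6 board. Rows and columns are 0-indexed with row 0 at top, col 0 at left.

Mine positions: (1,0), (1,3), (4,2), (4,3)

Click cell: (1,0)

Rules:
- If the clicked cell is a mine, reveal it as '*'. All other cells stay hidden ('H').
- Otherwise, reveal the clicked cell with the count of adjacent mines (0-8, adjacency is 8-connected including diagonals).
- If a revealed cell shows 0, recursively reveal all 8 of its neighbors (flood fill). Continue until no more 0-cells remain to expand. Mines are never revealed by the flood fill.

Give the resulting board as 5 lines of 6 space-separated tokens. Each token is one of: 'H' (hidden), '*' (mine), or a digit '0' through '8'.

H H H H H H
* H H H H H
H H H H H H
H H H H H H
H H H H H H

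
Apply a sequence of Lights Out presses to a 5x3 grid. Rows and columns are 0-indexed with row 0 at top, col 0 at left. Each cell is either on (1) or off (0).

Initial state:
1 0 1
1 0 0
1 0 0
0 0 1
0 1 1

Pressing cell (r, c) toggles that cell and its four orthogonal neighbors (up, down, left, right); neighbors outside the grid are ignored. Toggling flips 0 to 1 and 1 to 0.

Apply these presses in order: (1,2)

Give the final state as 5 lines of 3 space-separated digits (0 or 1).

Answer: 1 0 0
1 1 1
1 0 1
0 0 1
0 1 1

Derivation:
After press 1 at (1,2):
1 0 0
1 1 1
1 0 1
0 0 1
0 1 1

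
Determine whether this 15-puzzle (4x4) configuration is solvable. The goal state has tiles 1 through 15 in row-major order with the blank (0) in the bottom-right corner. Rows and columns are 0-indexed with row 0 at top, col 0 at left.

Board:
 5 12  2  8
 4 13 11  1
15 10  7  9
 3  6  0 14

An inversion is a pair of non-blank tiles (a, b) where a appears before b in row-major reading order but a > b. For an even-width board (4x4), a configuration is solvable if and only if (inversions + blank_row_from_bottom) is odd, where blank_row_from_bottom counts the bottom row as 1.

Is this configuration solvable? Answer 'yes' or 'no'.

Inversions: 49
Blank is in row 3 (0-indexed from top), which is row 1 counting from the bottom (bottom = 1).
49 + 1 = 50, which is even, so the puzzle is not solvable.

Answer: no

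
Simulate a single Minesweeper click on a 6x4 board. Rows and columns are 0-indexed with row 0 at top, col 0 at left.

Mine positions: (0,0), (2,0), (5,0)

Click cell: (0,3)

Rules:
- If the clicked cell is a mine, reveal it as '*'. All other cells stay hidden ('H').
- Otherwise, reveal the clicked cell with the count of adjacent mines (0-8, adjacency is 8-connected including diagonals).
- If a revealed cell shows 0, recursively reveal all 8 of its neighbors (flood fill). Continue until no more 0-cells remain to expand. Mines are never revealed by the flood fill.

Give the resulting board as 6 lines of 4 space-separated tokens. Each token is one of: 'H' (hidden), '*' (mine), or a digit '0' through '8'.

H 1 0 0
H 2 0 0
H 1 0 0
H 1 0 0
H 1 0 0
H 1 0 0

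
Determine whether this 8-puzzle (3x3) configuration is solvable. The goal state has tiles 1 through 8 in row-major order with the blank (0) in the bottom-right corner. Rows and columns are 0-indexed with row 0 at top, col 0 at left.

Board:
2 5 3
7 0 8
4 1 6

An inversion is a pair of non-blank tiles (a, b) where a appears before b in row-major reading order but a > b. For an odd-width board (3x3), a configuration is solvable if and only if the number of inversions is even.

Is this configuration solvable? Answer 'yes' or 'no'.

Answer: yes

Derivation:
Inversions (pairs i<j in row-major order where tile[i] > tile[j] > 0): 12
12 is even, so the puzzle is solvable.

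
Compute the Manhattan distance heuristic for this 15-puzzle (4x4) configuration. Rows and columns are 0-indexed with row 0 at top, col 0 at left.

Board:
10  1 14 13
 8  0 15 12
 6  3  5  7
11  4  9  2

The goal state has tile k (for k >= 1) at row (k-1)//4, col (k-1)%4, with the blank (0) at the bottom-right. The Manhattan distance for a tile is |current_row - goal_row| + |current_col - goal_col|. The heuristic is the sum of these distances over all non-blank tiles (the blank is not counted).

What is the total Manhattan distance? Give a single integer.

Answer: 46

Derivation:
Tile 10: (0,0)->(2,1) = 3
Tile 1: (0,1)->(0,0) = 1
Tile 14: (0,2)->(3,1) = 4
Tile 13: (0,3)->(3,0) = 6
Tile 8: (1,0)->(1,3) = 3
Tile 15: (1,2)->(3,2) = 2
Tile 12: (1,3)->(2,3) = 1
Tile 6: (2,0)->(1,1) = 2
Tile 3: (2,1)->(0,2) = 3
Tile 5: (2,2)->(1,0) = 3
Tile 7: (2,3)->(1,2) = 2
Tile 11: (3,0)->(2,2) = 3
Tile 4: (3,1)->(0,3) = 5
Tile 9: (3,2)->(2,0) = 3
Tile 2: (3,3)->(0,1) = 5
Sum: 3 + 1 + 4 + 6 + 3 + 2 + 1 + 2 + 3 + 3 + 2 + 3 + 5 + 3 + 5 = 46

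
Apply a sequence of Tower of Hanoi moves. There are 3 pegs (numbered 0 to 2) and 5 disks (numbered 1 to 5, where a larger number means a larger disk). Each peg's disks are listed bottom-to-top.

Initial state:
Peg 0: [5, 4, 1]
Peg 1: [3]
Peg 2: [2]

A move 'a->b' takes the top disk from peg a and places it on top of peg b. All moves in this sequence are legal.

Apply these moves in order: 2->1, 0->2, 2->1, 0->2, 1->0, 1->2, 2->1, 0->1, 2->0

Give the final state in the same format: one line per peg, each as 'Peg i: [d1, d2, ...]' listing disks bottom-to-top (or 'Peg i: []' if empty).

Answer: Peg 0: [5, 4]
Peg 1: [3, 2, 1]
Peg 2: []

Derivation:
After move 1 (2->1):
Peg 0: [5, 4, 1]
Peg 1: [3, 2]
Peg 2: []

After move 2 (0->2):
Peg 0: [5, 4]
Peg 1: [3, 2]
Peg 2: [1]

After move 3 (2->1):
Peg 0: [5, 4]
Peg 1: [3, 2, 1]
Peg 2: []

After move 4 (0->2):
Peg 0: [5]
Peg 1: [3, 2, 1]
Peg 2: [4]

After move 5 (1->0):
Peg 0: [5, 1]
Peg 1: [3, 2]
Peg 2: [4]

After move 6 (1->2):
Peg 0: [5, 1]
Peg 1: [3]
Peg 2: [4, 2]

After move 7 (2->1):
Peg 0: [5, 1]
Peg 1: [3, 2]
Peg 2: [4]

After move 8 (0->1):
Peg 0: [5]
Peg 1: [3, 2, 1]
Peg 2: [4]

After move 9 (2->0):
Peg 0: [5, 4]
Peg 1: [3, 2, 1]
Peg 2: []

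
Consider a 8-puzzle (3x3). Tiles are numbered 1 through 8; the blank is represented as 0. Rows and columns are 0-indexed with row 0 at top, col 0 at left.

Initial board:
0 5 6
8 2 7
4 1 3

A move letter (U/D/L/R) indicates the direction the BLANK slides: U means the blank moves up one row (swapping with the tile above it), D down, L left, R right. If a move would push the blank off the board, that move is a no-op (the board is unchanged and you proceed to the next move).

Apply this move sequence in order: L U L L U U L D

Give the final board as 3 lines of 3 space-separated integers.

After move 1 (L):
0 5 6
8 2 7
4 1 3

After move 2 (U):
0 5 6
8 2 7
4 1 3

After move 3 (L):
0 5 6
8 2 7
4 1 3

After move 4 (L):
0 5 6
8 2 7
4 1 3

After move 5 (U):
0 5 6
8 2 7
4 1 3

After move 6 (U):
0 5 6
8 2 7
4 1 3

After move 7 (L):
0 5 6
8 2 7
4 1 3

After move 8 (D):
8 5 6
0 2 7
4 1 3

Answer: 8 5 6
0 2 7
4 1 3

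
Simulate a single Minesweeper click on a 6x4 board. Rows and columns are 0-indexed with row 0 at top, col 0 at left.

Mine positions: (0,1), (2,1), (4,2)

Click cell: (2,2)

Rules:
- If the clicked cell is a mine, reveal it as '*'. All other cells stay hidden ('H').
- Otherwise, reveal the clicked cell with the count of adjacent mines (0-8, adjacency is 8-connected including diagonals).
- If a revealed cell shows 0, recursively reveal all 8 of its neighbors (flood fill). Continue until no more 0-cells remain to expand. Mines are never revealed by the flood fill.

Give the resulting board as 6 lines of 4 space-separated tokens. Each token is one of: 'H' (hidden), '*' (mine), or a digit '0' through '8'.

H H H H
H H H H
H H 1 H
H H H H
H H H H
H H H H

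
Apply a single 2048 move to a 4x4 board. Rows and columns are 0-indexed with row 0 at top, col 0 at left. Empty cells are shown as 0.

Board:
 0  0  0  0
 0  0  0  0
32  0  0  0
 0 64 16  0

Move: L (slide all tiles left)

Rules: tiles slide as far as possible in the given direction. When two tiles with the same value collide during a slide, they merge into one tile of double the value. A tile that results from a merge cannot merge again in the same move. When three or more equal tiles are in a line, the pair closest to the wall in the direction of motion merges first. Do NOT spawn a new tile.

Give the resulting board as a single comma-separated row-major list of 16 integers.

Answer: 0, 0, 0, 0, 0, 0, 0, 0, 32, 0, 0, 0, 64, 16, 0, 0

Derivation:
Slide left:
row 0: [0, 0, 0, 0] -> [0, 0, 0, 0]
row 1: [0, 0, 0, 0] -> [0, 0, 0, 0]
row 2: [32, 0, 0, 0] -> [32, 0, 0, 0]
row 3: [0, 64, 16, 0] -> [64, 16, 0, 0]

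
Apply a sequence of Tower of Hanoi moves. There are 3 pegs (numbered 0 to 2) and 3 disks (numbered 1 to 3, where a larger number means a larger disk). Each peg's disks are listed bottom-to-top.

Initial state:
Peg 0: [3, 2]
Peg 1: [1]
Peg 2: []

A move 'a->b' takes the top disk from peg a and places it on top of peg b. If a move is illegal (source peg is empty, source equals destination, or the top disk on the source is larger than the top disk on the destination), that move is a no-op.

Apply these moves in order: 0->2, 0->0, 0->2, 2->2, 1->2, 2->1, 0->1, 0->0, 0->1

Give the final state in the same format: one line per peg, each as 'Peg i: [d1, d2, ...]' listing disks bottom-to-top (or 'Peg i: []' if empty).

After move 1 (0->2):
Peg 0: [3]
Peg 1: [1]
Peg 2: [2]

After move 2 (0->0):
Peg 0: [3]
Peg 1: [1]
Peg 2: [2]

After move 3 (0->2):
Peg 0: [3]
Peg 1: [1]
Peg 2: [2]

After move 4 (2->2):
Peg 0: [3]
Peg 1: [1]
Peg 2: [2]

After move 5 (1->2):
Peg 0: [3]
Peg 1: []
Peg 2: [2, 1]

After move 6 (2->1):
Peg 0: [3]
Peg 1: [1]
Peg 2: [2]

After move 7 (0->1):
Peg 0: [3]
Peg 1: [1]
Peg 2: [2]

After move 8 (0->0):
Peg 0: [3]
Peg 1: [1]
Peg 2: [2]

After move 9 (0->1):
Peg 0: [3]
Peg 1: [1]
Peg 2: [2]

Answer: Peg 0: [3]
Peg 1: [1]
Peg 2: [2]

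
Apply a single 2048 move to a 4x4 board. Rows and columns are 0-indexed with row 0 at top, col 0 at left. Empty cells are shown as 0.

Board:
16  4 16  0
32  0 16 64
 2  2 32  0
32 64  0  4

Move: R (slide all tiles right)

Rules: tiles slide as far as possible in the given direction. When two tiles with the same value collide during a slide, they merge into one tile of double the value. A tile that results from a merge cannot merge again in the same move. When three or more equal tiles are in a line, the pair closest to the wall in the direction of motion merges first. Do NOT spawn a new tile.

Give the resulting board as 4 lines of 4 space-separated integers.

Answer:  0 16  4 16
 0 32 16 64
 0  0  4 32
 0 32 64  4

Derivation:
Slide right:
row 0: [16, 4, 16, 0] -> [0, 16, 4, 16]
row 1: [32, 0, 16, 64] -> [0, 32, 16, 64]
row 2: [2, 2, 32, 0] -> [0, 0, 4, 32]
row 3: [32, 64, 0, 4] -> [0, 32, 64, 4]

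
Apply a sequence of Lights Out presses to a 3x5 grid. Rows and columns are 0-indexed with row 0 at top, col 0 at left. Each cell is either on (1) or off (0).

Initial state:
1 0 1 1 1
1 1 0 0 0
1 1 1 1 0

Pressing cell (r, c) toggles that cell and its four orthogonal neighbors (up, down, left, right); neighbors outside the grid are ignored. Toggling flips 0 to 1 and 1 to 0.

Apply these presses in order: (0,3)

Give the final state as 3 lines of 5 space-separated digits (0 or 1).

After press 1 at (0,3):
1 0 0 0 0
1 1 0 1 0
1 1 1 1 0

Answer: 1 0 0 0 0
1 1 0 1 0
1 1 1 1 0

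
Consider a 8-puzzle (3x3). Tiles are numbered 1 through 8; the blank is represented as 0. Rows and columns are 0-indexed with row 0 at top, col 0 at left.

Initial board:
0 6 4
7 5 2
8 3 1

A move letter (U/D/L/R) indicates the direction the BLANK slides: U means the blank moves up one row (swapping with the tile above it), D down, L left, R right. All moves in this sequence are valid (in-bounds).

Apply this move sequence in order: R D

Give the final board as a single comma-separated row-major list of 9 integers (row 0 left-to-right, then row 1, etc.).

After move 1 (R):
6 0 4
7 5 2
8 3 1

After move 2 (D):
6 5 4
7 0 2
8 3 1

Answer: 6, 5, 4, 7, 0, 2, 8, 3, 1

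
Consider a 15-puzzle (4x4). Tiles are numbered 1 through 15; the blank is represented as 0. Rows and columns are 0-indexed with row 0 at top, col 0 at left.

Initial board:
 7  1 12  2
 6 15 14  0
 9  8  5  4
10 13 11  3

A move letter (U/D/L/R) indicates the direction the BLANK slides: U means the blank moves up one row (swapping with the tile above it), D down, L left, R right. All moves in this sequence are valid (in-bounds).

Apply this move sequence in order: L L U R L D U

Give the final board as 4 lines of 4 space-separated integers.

Answer:  7  0 12  2
 6  1 15 14
 9  8  5  4
10 13 11  3

Derivation:
After move 1 (L):
 7  1 12  2
 6 15  0 14
 9  8  5  4
10 13 11  3

After move 2 (L):
 7  1 12  2
 6  0 15 14
 9  8  5  4
10 13 11  3

After move 3 (U):
 7  0 12  2
 6  1 15 14
 9  8  5  4
10 13 11  3

After move 4 (R):
 7 12  0  2
 6  1 15 14
 9  8  5  4
10 13 11  3

After move 5 (L):
 7  0 12  2
 6  1 15 14
 9  8  5  4
10 13 11  3

After move 6 (D):
 7  1 12  2
 6  0 15 14
 9  8  5  4
10 13 11  3

After move 7 (U):
 7  0 12  2
 6  1 15 14
 9  8  5  4
10 13 11  3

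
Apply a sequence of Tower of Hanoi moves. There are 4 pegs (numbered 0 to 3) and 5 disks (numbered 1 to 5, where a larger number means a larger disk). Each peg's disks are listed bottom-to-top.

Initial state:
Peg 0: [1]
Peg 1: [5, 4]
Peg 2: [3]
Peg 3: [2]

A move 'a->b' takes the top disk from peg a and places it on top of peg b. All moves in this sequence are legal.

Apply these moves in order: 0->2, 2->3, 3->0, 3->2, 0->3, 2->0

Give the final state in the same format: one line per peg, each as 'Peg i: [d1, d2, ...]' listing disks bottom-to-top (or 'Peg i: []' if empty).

After move 1 (0->2):
Peg 0: []
Peg 1: [5, 4]
Peg 2: [3, 1]
Peg 3: [2]

After move 2 (2->3):
Peg 0: []
Peg 1: [5, 4]
Peg 2: [3]
Peg 3: [2, 1]

After move 3 (3->0):
Peg 0: [1]
Peg 1: [5, 4]
Peg 2: [3]
Peg 3: [2]

After move 4 (3->2):
Peg 0: [1]
Peg 1: [5, 4]
Peg 2: [3, 2]
Peg 3: []

After move 5 (0->3):
Peg 0: []
Peg 1: [5, 4]
Peg 2: [3, 2]
Peg 3: [1]

After move 6 (2->0):
Peg 0: [2]
Peg 1: [5, 4]
Peg 2: [3]
Peg 3: [1]

Answer: Peg 0: [2]
Peg 1: [5, 4]
Peg 2: [3]
Peg 3: [1]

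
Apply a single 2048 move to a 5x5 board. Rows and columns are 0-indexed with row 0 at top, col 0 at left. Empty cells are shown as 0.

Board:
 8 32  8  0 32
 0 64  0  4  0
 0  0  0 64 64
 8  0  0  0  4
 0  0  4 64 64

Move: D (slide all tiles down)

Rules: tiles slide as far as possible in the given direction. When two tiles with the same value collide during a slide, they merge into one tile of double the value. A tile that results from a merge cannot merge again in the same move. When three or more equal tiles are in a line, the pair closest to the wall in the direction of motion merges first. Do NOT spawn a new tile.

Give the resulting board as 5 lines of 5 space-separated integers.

Answer:   0   0   0   0   0
  0   0   0   0  32
  0   0   0   0  64
  0  32   8   4   4
 16  64   4 128  64

Derivation:
Slide down:
col 0: [8, 0, 0, 8, 0] -> [0, 0, 0, 0, 16]
col 1: [32, 64, 0, 0, 0] -> [0, 0, 0, 32, 64]
col 2: [8, 0, 0, 0, 4] -> [0, 0, 0, 8, 4]
col 3: [0, 4, 64, 0, 64] -> [0, 0, 0, 4, 128]
col 4: [32, 0, 64, 4, 64] -> [0, 32, 64, 4, 64]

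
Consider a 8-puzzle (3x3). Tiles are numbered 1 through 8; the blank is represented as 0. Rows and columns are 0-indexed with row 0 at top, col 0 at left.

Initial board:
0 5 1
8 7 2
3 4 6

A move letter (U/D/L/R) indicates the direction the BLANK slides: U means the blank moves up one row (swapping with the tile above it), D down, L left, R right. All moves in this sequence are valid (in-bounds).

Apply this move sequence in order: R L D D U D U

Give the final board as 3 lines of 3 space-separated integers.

Answer: 8 5 1
0 7 2
3 4 6

Derivation:
After move 1 (R):
5 0 1
8 7 2
3 4 6

After move 2 (L):
0 5 1
8 7 2
3 4 6

After move 3 (D):
8 5 1
0 7 2
3 4 6

After move 4 (D):
8 5 1
3 7 2
0 4 6

After move 5 (U):
8 5 1
0 7 2
3 4 6

After move 6 (D):
8 5 1
3 7 2
0 4 6

After move 7 (U):
8 5 1
0 7 2
3 4 6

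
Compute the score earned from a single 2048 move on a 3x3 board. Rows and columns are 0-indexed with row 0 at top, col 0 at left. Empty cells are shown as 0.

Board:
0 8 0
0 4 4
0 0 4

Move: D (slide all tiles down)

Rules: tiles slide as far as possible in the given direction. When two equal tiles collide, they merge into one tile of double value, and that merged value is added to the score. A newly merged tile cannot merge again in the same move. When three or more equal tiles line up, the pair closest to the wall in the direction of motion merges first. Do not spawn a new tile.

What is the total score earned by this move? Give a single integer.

Slide down:
col 0: [0, 0, 0] -> [0, 0, 0]  score +0 (running 0)
col 1: [8, 4, 0] -> [0, 8, 4]  score +0 (running 0)
col 2: [0, 4, 4] -> [0, 0, 8]  score +8 (running 8)
Board after move:
0 0 0
0 8 0
0 4 8

Answer: 8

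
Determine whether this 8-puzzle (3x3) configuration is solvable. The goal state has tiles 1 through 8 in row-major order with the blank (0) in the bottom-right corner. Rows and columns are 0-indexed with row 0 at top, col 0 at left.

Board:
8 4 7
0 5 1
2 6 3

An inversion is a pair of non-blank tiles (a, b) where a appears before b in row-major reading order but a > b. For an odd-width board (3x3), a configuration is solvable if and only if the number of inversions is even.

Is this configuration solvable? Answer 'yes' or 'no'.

Answer: no

Derivation:
Inversions (pairs i<j in row-major order where tile[i] > tile[j] > 0): 19
19 is odd, so the puzzle is not solvable.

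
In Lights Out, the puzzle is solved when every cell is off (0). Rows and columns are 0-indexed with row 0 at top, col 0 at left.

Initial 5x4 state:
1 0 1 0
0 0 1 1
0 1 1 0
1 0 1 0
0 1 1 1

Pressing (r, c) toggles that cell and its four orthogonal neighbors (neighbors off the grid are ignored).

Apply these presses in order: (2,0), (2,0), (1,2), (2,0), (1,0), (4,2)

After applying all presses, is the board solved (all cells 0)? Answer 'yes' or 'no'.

After press 1 at (2,0):
1 0 1 0
1 0 1 1
1 0 1 0
0 0 1 0
0 1 1 1

After press 2 at (2,0):
1 0 1 0
0 0 1 1
0 1 1 0
1 0 1 0
0 1 1 1

After press 3 at (1,2):
1 0 0 0
0 1 0 0
0 1 0 0
1 0 1 0
0 1 1 1

After press 4 at (2,0):
1 0 0 0
1 1 0 0
1 0 0 0
0 0 1 0
0 1 1 1

After press 5 at (1,0):
0 0 0 0
0 0 0 0
0 0 0 0
0 0 1 0
0 1 1 1

After press 6 at (4,2):
0 0 0 0
0 0 0 0
0 0 0 0
0 0 0 0
0 0 0 0

Lights still on: 0

Answer: yes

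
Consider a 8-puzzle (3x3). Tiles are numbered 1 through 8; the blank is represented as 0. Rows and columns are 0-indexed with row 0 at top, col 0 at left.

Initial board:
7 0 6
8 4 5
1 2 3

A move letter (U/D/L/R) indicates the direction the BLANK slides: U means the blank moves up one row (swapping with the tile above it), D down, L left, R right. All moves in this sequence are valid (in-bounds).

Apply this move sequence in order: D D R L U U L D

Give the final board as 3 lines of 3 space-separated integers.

Answer: 8 7 6
0 4 5
1 2 3

Derivation:
After move 1 (D):
7 4 6
8 0 5
1 2 3

After move 2 (D):
7 4 6
8 2 5
1 0 3

After move 3 (R):
7 4 6
8 2 5
1 3 0

After move 4 (L):
7 4 6
8 2 5
1 0 3

After move 5 (U):
7 4 6
8 0 5
1 2 3

After move 6 (U):
7 0 6
8 4 5
1 2 3

After move 7 (L):
0 7 6
8 4 5
1 2 3

After move 8 (D):
8 7 6
0 4 5
1 2 3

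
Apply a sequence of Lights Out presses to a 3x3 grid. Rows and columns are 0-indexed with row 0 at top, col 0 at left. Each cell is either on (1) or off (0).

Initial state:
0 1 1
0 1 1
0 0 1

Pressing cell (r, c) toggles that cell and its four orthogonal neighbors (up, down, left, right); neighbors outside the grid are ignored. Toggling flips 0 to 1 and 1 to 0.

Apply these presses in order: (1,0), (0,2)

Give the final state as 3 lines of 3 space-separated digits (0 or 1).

After press 1 at (1,0):
1 1 1
1 0 1
1 0 1

After press 2 at (0,2):
1 0 0
1 0 0
1 0 1

Answer: 1 0 0
1 0 0
1 0 1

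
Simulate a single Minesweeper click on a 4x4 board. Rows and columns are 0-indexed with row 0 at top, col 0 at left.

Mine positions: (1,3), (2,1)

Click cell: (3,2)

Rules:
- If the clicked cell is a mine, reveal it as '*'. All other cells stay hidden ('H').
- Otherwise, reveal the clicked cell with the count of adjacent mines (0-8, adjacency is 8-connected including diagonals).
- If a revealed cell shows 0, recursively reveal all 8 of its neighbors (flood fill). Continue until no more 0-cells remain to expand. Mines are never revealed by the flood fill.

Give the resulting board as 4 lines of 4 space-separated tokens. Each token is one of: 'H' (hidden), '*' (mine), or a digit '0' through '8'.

H H H H
H H H H
H H H H
H H 1 H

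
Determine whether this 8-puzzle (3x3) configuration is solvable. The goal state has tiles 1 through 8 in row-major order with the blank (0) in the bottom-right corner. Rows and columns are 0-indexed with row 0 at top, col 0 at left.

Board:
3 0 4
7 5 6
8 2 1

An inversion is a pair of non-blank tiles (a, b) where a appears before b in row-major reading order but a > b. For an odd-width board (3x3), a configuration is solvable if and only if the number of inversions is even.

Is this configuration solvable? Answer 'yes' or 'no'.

Inversions (pairs i<j in row-major order where tile[i] > tile[j] > 0): 15
15 is odd, so the puzzle is not solvable.

Answer: no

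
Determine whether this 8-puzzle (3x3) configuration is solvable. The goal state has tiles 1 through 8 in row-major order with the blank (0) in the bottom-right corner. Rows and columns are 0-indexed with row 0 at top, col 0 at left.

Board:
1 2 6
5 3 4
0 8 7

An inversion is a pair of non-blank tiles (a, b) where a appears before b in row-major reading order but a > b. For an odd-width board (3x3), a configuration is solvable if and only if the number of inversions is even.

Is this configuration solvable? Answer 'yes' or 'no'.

Answer: yes

Derivation:
Inversions (pairs i<j in row-major order where tile[i] > tile[j] > 0): 6
6 is even, so the puzzle is solvable.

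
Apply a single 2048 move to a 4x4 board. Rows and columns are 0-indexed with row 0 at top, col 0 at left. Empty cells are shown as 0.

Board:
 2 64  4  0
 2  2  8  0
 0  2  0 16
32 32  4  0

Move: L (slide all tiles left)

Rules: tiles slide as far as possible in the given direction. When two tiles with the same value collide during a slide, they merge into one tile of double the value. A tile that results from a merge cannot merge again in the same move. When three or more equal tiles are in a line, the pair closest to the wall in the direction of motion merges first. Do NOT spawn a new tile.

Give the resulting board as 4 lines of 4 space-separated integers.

Slide left:
row 0: [2, 64, 4, 0] -> [2, 64, 4, 0]
row 1: [2, 2, 8, 0] -> [4, 8, 0, 0]
row 2: [0, 2, 0, 16] -> [2, 16, 0, 0]
row 3: [32, 32, 4, 0] -> [64, 4, 0, 0]

Answer:  2 64  4  0
 4  8  0  0
 2 16  0  0
64  4  0  0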